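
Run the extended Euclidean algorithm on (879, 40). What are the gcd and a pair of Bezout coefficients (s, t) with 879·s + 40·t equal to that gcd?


Euclidean algorithm on (879, 40) — divide until remainder is 0:
  879 = 21 · 40 + 39
  40 = 1 · 39 + 1
  39 = 39 · 1 + 0
gcd(879, 40) = 1.
Track Bezout coefficients alongside the remainders: start with r₀ = 879 = a·1 + b·0 (s = 1, t = 0) and r₁ = 40 = a·0 + b·1 (s = 0, t = 1); each new remainder r_{k+1} = r_{k-1} − q_k·r_k inherits s_{k+1} = s_{k-1} − q_k·s_k, t_{k+1} = t_{k-1} − q_k·t_k, so r_k = a·s_k + b·t_k at every step:
  q = 21: r = 39, s = 1 − 21·0 = 1, t = 0 − 21·1 = -21  (check: 879·1 + 40·(-21) = 39)
  q = 1: r = 1, s = 0 − 1·1 = -1, t = 1 − 1·(-21) = 22  (check: 879·(-1) + 40·22 = 1)
The row with r = 1 (the gcd) gives the Bezout coefficients s = -1, t = 22.
Result: 879 · (-1) + 40 · (22) = 1.

gcd(879, 40) = 1; s = -1, t = 22 (check: 879·(-1) + 40·22 = 1).


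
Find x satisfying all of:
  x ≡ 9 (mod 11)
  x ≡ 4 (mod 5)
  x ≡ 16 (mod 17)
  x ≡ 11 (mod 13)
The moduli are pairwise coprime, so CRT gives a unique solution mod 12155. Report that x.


Product of moduli M = 11 · 5 · 17 · 13 = 12155.
Merge one congruence at a time:
  Start: x ≡ 9 (mod 11).
  Combine with x ≡ 4 (mod 5); new modulus lcm = 55.
    Write x = 9 + 11·t and substitute into x ≡ 4 (mod 5): 11·t ≡ 4 − 9 = -5 (mod 5).
    Reduce coefficients mod 5: 1·t ≡ 0 (mod 5).
    So t ≡ 0 (mod 5).
    Then x = 9 + 11·0 = 9, valid modulo lcm(11, 5) = 55: x ≡ 9 (mod 55).
  Combine with x ≡ 16 (mod 17); new modulus lcm = 935.
    Write x = 9 + 55·t and substitute into x ≡ 16 (mod 17): 55·t ≡ 16 − 9 = 7 (mod 17).
    Reduce coefficients mod 17: 4·t ≡ 7 (mod 17).
    The inverse of 4 mod 17 is 13 (since 4·13 = 52 = 3·17 + 1), so t ≡ 13·7 = 91 ≡ 6 (mod 17).
    Then x = 9 + 55·6 = 339, valid modulo lcm(55, 17) = 935: x ≡ 339 (mod 935).
  Combine with x ≡ 11 (mod 13); new modulus lcm = 12155.
    Write x = 339 + 935·t and substitute into x ≡ 11 (mod 13): 935·t ≡ 11 − 339 = -328 (mod 13).
    Reduce coefficients mod 13: 12·t ≡ 10 (mod 13).
    The inverse of 12 mod 13 is 12 (since 12·12 = 144 = 11·13 + 1), so t ≡ 12·10 = 120 ≡ 3 (mod 13).
    Then x = 339 + 935·3 = 3144, valid modulo lcm(935, 13) = 12155: x ≡ 3144 (mod 12155).
Verify against each original: 3144 mod 11 = 9, 3144 mod 5 = 4, 3144 mod 17 = 16, 3144 mod 13 = 11.

x ≡ 3144 (mod 12155).


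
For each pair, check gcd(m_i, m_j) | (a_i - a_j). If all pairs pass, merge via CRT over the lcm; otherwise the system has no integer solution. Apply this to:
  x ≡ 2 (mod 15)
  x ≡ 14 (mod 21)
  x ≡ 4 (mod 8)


Moduli 15, 21, 8 are not pairwise coprime, so CRT works modulo lcm(m_i) when all pairwise compatibility conditions hold.
Pairwise compatibility: gcd(m_i, m_j) must divide a_i - a_j for every pair.
Merge one congruence at a time:
  Start: x ≡ 2 (mod 15).
  Combine with x ≡ 14 (mod 21): gcd(15, 21) = 3; 14 - 2 = 12, which IS divisible by 3, so compatible.
    Write x = 2 + 15·t and substitute into x ≡ 14 (mod 21): 15·t ≡ 14 − 2 = 12 (mod 21).
    Divide the congruence (and modulus) by g = 3: 5·t ≡ 4 (mod 7).
    The inverse of 5 mod 7 is 3 (since 5·3 = 15 = 2·7 + 1), so t ≡ 3·4 = 12 ≡ 5 (mod 7).
    Then x = 2 + 15·5 = 77, valid modulo lcm(15, 21) = 105: x ≡ 77 (mod 105).
  Combine with x ≡ 4 (mod 8): gcd(105, 8) = 1; 4 - 77 = -73, which IS divisible by 1, so compatible.
    Write x = 77 + 105·t and substitute into x ≡ 4 (mod 8): 105·t ≡ 4 − 77 = -73 (mod 8).
    Reduce coefficients mod 8: 1·t ≡ 7 (mod 8).
    So t ≡ 7 (mod 8).
    Then x = 77 + 105·7 = 812, valid modulo lcm(105, 8) = 840: x ≡ 812 (mod 840).
Verify: 812 mod 15 = 2, 812 mod 21 = 14, 812 mod 8 = 4.

x ≡ 812 (mod 840).


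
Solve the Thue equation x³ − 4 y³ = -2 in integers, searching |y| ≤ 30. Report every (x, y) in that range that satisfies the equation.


The equation is x³ - 4y³ = -2. For fixed y, x³ = 4·y³ − 2, so a solution requires the RHS to be a perfect cube.
Strategy: iterate y from -30 to 30, compute RHS = 4·y³ − 2, and check whether it is a (positive or negative) perfect cube.
Check small values of y:
  y = 0: RHS = -2 is not a perfect cube.
  y = 1: RHS = 2 is not a perfect cube.
  y = -1: RHS = -6 is not a perfect cube.
  y = 2: RHS = 30 is not a perfect cube.
  y = -2: RHS = -34 is not a perfect cube.
  y = 3: RHS = 106 is not a perfect cube.
  y = -3: RHS = -110 is not a perfect cube.
Continuing the search up to |y| = 30 finds no solutions either.
No (x, y) in the scanned range satisfies the equation.

No integer solutions with |y| ≤ 30.


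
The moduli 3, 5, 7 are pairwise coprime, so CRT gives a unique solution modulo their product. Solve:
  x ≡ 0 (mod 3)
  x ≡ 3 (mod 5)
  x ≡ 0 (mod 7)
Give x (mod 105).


Moduli 3, 5, 7 are pairwise coprime; by CRT there is a unique solution modulo M = 3 · 5 · 7 = 105.
Solve pairwise, accumulating the modulus:
  Start with x ≡ 0 (mod 3).
  Combine with x ≡ 3 (mod 5): since gcd(3, 5) = 1, we get a unique residue mod 15.
    Write x = 0 + 3·t and substitute into x ≡ 3 (mod 5): 3·t ≡ 3 − 0 = 3 (mod 5).
    The inverse of 3 mod 5 is 2 (since 3·2 = 6 = 1·5 + 1), so t ≡ 2·3 = 6 ≡ 1 (mod 5).
    Then x = 0 + 3·1 = 3, valid modulo lcm(3, 5) = 15: x ≡ 3 (mod 15).
  Combine with x ≡ 0 (mod 7): since gcd(15, 7) = 1, we get a unique residue mod 105.
    Write x = 3 + 15·t and substitute into x ≡ 0 (mod 7): 15·t ≡ 0 − 3 = -3 (mod 7).
    Reduce coefficients mod 7: 1·t ≡ 4 (mod 7).
    So t ≡ 4 (mod 7).
    Then x = 3 + 15·4 = 63, valid modulo lcm(15, 7) = 105: x ≡ 63 (mod 105).
Verify: 63 mod 3 = 0 ✓, 63 mod 5 = 3 ✓, 63 mod 7 = 0 ✓.

x ≡ 63 (mod 105).


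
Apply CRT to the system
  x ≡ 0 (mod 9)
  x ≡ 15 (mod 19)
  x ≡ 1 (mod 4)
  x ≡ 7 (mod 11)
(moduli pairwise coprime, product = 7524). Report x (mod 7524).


Product of moduli M = 9 · 19 · 4 · 11 = 7524.
Merge one congruence at a time:
  Start: x ≡ 0 (mod 9).
  Combine with x ≡ 15 (mod 19); new modulus lcm = 171.
    Write x = 0 + 9·t and substitute into x ≡ 15 (mod 19): 9·t ≡ 15 − 0 = 15 (mod 19).
    The inverse of 9 mod 19 is 17 (since 9·17 = 153 = 8·19 + 1), so t ≡ 17·15 = 255 ≡ 8 (mod 19).
    Then x = 0 + 9·8 = 72, valid modulo lcm(9, 19) = 171: x ≡ 72 (mod 171).
  Combine with x ≡ 1 (mod 4); new modulus lcm = 684.
    Write x = 72 + 171·t and substitute into x ≡ 1 (mod 4): 171·t ≡ 1 − 72 = -71 (mod 4).
    Reduce coefficients mod 4: 3·t ≡ 1 (mod 4).
    The inverse of 3 mod 4 is 3 (since 3·3 = 9 = 2·4 + 1), so t ≡ 3·1 = 3 ≡ 3 (mod 4).
    Then x = 72 + 171·3 = 585, valid modulo lcm(171, 4) = 684: x ≡ 585 (mod 684).
  Combine with x ≡ 7 (mod 11); new modulus lcm = 7524.
    Write x = 585 + 684·t and substitute into x ≡ 7 (mod 11): 684·t ≡ 7 − 585 = -578 (mod 11).
    Reduce coefficients mod 11: 2·t ≡ 5 (mod 11).
    The inverse of 2 mod 11 is 6 (since 2·6 = 12 = 1·11 + 1), so t ≡ 6·5 = 30 ≡ 8 (mod 11).
    Then x = 585 + 684·8 = 6057, valid modulo lcm(684, 11) = 7524: x ≡ 6057 (mod 7524).
Verify against each original: 6057 mod 9 = 0, 6057 mod 19 = 15, 6057 mod 4 = 1, 6057 mod 11 = 7.

x ≡ 6057 (mod 7524).


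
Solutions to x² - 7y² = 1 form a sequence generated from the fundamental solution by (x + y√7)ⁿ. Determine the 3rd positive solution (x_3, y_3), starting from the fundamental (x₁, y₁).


Step 1: Find the fundamental solution (x₁, y₁) of x² - 7y² = 1.
  Expand √7 as a continued fraction. a₀ = ⌊√7⌋ = 2; iterate m_{k+1} = d_k·a_k − m_k, d_{k+1} = (7 − m_{k+1}²)/d_k, a_{k+1} = ⌊(a₀ + m_{k+1})/d_{k+1}⌋ (starting m₀ = 0, d₀ = 1), with convergents p_k = a_k·p_{k-1} + p_{k-2}, q_k = a_k·q_{k-1} + q_{k-2} (p₋₁ = 1, q₋₁ = 0):
  k = 0: a₀ = 2; p₀/q₀ = 2/1; p₀² − 7·q₀² = 4 − 7 = -3.
  k = 1: m = 2, d = 3, a = ⌊(2 + 2)/3⌋ = 1; p/q = (1·2 + 1)/(1·1 + 0) = 3/1; p² − 7·q² = 9 − 7 = 2.
  k = 2: m = 1, d = 2, a = ⌊(2 + 1)/2⌋ = 1; p/q = (1·3 + 2)/(1·1 + 1) = 5/2; p² − 7·q² = 25 − 28 = -3.
  k = 3: m = 1, d = 3, a = ⌊(2 + 1)/3⌋ = 1; p/q = (1·5 + 3)/(1·2 + 1) = 8/3; p² − 7·q² = 64 − 63 = 1.
  The first convergent with p² − 7·q² = 1 gives the fundamental solution (x₁, y₁) = (8, 3).
Step 2: Apply the recurrence (x_{n+1}, y_{n+1}) = (x₁x_n + 7y₁y_n, x₁y_n + y₁x_n) repeatedly.
  From (x_1, y_1) = (8, 3): x_2 = 8·8 + 7·3·3 = 127; y_2 = 8·3 + 3·8 = 48.
  From (x_2, y_2) = (127, 48): x_3 = 8·127 + 7·3·48 = 2024; y_3 = 8·48 + 3·127 = 765.
Step 3: Verify x_3² - 7·y_3² = 4096576 - 4096575 = 1 (should be 1). ✓

(x_1, y_1) = (8, 3); (x_3, y_3) = (2024, 765).


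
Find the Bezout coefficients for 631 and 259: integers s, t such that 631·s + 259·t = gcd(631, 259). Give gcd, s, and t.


Euclidean algorithm on (631, 259) — divide until remainder is 0:
  631 = 2 · 259 + 113
  259 = 2 · 113 + 33
  113 = 3 · 33 + 14
  33 = 2 · 14 + 5
  14 = 2 · 5 + 4
  5 = 1 · 4 + 1
  4 = 4 · 1 + 0
gcd(631, 259) = 1.
Track Bezout coefficients alongside the remainders: start with r₀ = 631 = a·1 + b·0 (s = 1, t = 0) and r₁ = 259 = a·0 + b·1 (s = 0, t = 1); each new remainder r_{k+1} = r_{k-1} − q_k·r_k inherits s_{k+1} = s_{k-1} − q_k·s_k, t_{k+1} = t_{k-1} − q_k·t_k, so r_k = a·s_k + b·t_k at every step:
  q = 2: r = 113, s = 1 − 2·0 = 1, t = 0 − 2·1 = -2  (check: 631·1 + 259·(-2) = 113)
  q = 2: r = 33, s = 0 − 2·1 = -2, t = 1 − 2·(-2) = 5  (check: 631·(-2) + 259·5 = 33)
  q = 3: r = 14, s = 1 − 3·(-2) = 7, t = -2 − 3·5 = -17  (check: 631·7 + 259·(-17) = 14)
  q = 2: r = 5, s = -2 − 2·7 = -16, t = 5 − 2·(-17) = 39  (check: 631·(-16) + 259·39 = 5)
  q = 2: r = 4, s = 7 − 2·(-16) = 39, t = -17 − 2·39 = -95  (check: 631·39 + 259·(-95) = 4)
  q = 1: r = 1, s = -16 − 1·39 = -55, t = 39 − 1·(-95) = 134  (check: 631·(-55) + 259·134 = 1)
The row with r = 1 (the gcd) gives the Bezout coefficients s = -55, t = 134.
Result: 631 · (-55) + 259 · (134) = 1.

gcd(631, 259) = 1; s = -55, t = 134 (check: 631·(-55) + 259·134 = 1).


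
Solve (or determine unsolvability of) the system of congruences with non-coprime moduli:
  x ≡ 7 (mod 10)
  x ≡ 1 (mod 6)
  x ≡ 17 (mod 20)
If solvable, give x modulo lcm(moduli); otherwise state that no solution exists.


Moduli 10, 6, 20 are not pairwise coprime, so CRT works modulo lcm(m_i) when all pairwise compatibility conditions hold.
Pairwise compatibility: gcd(m_i, m_j) must divide a_i - a_j for every pair.
Merge one congruence at a time:
  Start: x ≡ 7 (mod 10).
  Combine with x ≡ 1 (mod 6): gcd(10, 6) = 2; 1 - 7 = -6, which IS divisible by 2, so compatible.
    Write x = 7 + 10·t and substitute into x ≡ 1 (mod 6): 10·t ≡ 1 − 7 = -6 (mod 6).
    Divide the congruence (and modulus) by g = 2: 5·t ≡ -3 (mod 3).
    Reduce coefficients mod 3: 2·t ≡ 0 (mod 3).
    The inverse of 2 mod 3 is 2 (since 2·2 = 4 = 1·3 + 1), so t ≡ 2·0 = 0 ≡ 0 (mod 3).
    Then x = 7 + 10·0 = 7, valid modulo lcm(10, 6) = 30: x ≡ 7 (mod 30).
  Combine with x ≡ 17 (mod 20): gcd(30, 20) = 10; 17 - 7 = 10, which IS divisible by 10, so compatible.
    Write x = 7 + 30·t and substitute into x ≡ 17 (mod 20): 30·t ≡ 17 − 7 = 10 (mod 20).
    Divide the congruence (and modulus) by g = 10: 3·t ≡ 1 (mod 2).
    Reduce coefficients mod 2: 1·t ≡ 1 (mod 2).
    So t ≡ 1 (mod 2).
    Then x = 7 + 30·1 = 37, valid modulo lcm(30, 20) = 60: x ≡ 37 (mod 60).
Verify: 37 mod 10 = 7, 37 mod 6 = 1, 37 mod 20 = 17.

x ≡ 37 (mod 60).


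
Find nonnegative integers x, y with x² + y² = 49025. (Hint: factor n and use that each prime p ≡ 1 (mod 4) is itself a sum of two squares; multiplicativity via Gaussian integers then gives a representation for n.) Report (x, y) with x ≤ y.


Step 1: Factor n = 49025 = 5^2 · 37 · 53.
Step 2: Check the mod-4 condition on each prime factor: 5 ≡ 1 (mod 4), exponent 2; 37 ≡ 1 (mod 4), exponent 1; 53 ≡ 1 (mod 4), exponent 1.
All primes ≡ 3 (mod 4) appear to even exponent (or don't appear), so by the two-squares theorem n IS expressible as a sum of two squares.
Step 3: Build a representation. Group n = k² · m with k = 5 and m = 37 · 53 = 1961 (a product of primes ≡ 1 (mod 4)); a representation of m scales to one of n via (k·x)² + (k·y)² = k²(x² + y²). Each prime p ≡ 1 (mod 4) is itself a sum of two squares; find a² by testing p − a² for a perfect square:
  37: 37 − 1² = 36 = 6² ⇒ 37 = 1² + 6².
  53: 53 − 1² = 52, 53 − 2² = 49 = 7² ⇒ 53 = 2² + 7².
  Combine using the Brahmagupta–Fibonacci identity (a² + b²)(c² + d²) = (ac − bd)² + (ad + bc)² = (ac + bd)² + (ad − bc)²:
  37 · 53 = 1961: from (1² + 6²)(2² + 7²), take (1·2 − 6·7, 1·7 + 6·2) = (2 − 42, 7 + 12) = (-40, 19); dropping signs (only squares matter) gives (40, 19); check 40² + 19² = 1600 + 361 = 1961 ✓.
  Scale by k = 5: (5·40, 5·19) = (200, 95).
Step 4: Order so x ≤ y and verify: 95² + 200² = 9025 + 40000 = 49025 = n. ✓

n = 49025 = 95² + 200² (one valid representation with x ≤ y).


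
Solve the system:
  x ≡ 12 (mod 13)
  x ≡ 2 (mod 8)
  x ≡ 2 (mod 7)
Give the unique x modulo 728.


Moduli 13, 8, 7 are pairwise coprime; by CRT there is a unique solution modulo M = 13 · 8 · 7 = 728.
Solve pairwise, accumulating the modulus:
  Start with x ≡ 12 (mod 13).
  Combine with x ≡ 2 (mod 8): since gcd(13, 8) = 1, we get a unique residue mod 104.
    Write x = 12 + 13·t and substitute into x ≡ 2 (mod 8): 13·t ≡ 2 − 12 = -10 (mod 8).
    Reduce coefficients mod 8: 5·t ≡ 6 (mod 8).
    The inverse of 5 mod 8 is 5 (since 5·5 = 25 = 3·8 + 1), so t ≡ 5·6 = 30 ≡ 6 (mod 8).
    Then x = 12 + 13·6 = 90, valid modulo lcm(13, 8) = 104: x ≡ 90 (mod 104).
  Combine with x ≡ 2 (mod 7): since gcd(104, 7) = 1, we get a unique residue mod 728.
    Write x = 90 + 104·t and substitute into x ≡ 2 (mod 7): 104·t ≡ 2 − 90 = -88 (mod 7).
    Reduce coefficients mod 7: 6·t ≡ 3 (mod 7).
    The inverse of 6 mod 7 is 6 (since 6·6 = 36 = 5·7 + 1), so t ≡ 6·3 = 18 ≡ 4 (mod 7).
    Then x = 90 + 104·4 = 506, valid modulo lcm(104, 7) = 728: x ≡ 506 (mod 728).
Verify: 506 mod 13 = 12 ✓, 506 mod 8 = 2 ✓, 506 mod 7 = 2 ✓.

x ≡ 506 (mod 728).


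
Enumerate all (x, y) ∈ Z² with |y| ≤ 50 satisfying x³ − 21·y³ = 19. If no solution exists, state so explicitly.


The equation is x³ - 21y³ = 19. For fixed y, x³ = 21·y³ + 19, so a solution requires the RHS to be a perfect cube.
Strategy: iterate y from -50 to 50, compute RHS = 21·y³ + 19, and check whether it is a (positive or negative) perfect cube.
Check small values of y:
  y = 0: RHS = 19 is not a perfect cube.
  y = 1: RHS = 40 is not a perfect cube.
  y = -1: RHS = -2 is not a perfect cube.
  y = 2: RHS = 187 is not a perfect cube.
  y = -2: RHS = -149 is not a perfect cube.
  y = 3: RHS = 586 is not a perfect cube.
  y = -3: RHS = -548 is not a perfect cube.
Continuing the search up to |y| = 50 finds no solutions either.
No (x, y) in the scanned range satisfies the equation.

No integer solutions with |y| ≤ 50.


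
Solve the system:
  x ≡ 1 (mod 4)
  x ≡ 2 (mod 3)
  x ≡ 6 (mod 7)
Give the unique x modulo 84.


Moduli 4, 3, 7 are pairwise coprime; by CRT there is a unique solution modulo M = 4 · 3 · 7 = 84.
Solve pairwise, accumulating the modulus:
  Start with x ≡ 1 (mod 4).
  Combine with x ≡ 2 (mod 3): since gcd(4, 3) = 1, we get a unique residue mod 12.
    Write x = 1 + 4·t and substitute into x ≡ 2 (mod 3): 4·t ≡ 2 − 1 = 1 (mod 3).
    Reduce coefficients mod 3: 1·t ≡ 1 (mod 3).
    So t ≡ 1 (mod 3).
    Then x = 1 + 4·1 = 5, valid modulo lcm(4, 3) = 12: x ≡ 5 (mod 12).
  Combine with x ≡ 6 (mod 7): since gcd(12, 7) = 1, we get a unique residue mod 84.
    Write x = 5 + 12·t and substitute into x ≡ 6 (mod 7): 12·t ≡ 6 − 5 = 1 (mod 7).
    Reduce coefficients mod 7: 5·t ≡ 1 (mod 7).
    The inverse of 5 mod 7 is 3 (since 5·3 = 15 = 2·7 + 1), so t ≡ 3·1 = 3 ≡ 3 (mod 7).
    Then x = 5 + 12·3 = 41, valid modulo lcm(12, 7) = 84: x ≡ 41 (mod 84).
Verify: 41 mod 4 = 1 ✓, 41 mod 3 = 2 ✓, 41 mod 7 = 6 ✓.

x ≡ 41 (mod 84).


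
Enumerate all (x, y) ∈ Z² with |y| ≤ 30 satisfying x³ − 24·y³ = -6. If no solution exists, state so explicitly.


The equation is x³ - 24y³ = -6. For fixed y, x³ = 24·y³ − 6, so a solution requires the RHS to be a perfect cube.
Strategy: iterate y from -30 to 30, compute RHS = 24·y³ − 6, and check whether it is a (positive or negative) perfect cube.
Check small values of y:
  y = 0: RHS = -6 is not a perfect cube.
  y = 1: RHS = 18 is not a perfect cube.
  y = -1: RHS = -30 is not a perfect cube.
  y = 2: RHS = 186 is not a perfect cube.
  y = -2: RHS = -198 is not a perfect cube.
  y = 3: RHS = 642 is not a perfect cube.
  y = -3: RHS = -654 is not a perfect cube.
Continuing the search up to |y| = 30 finds no solutions either.
No (x, y) in the scanned range satisfies the equation.

No integer solutions with |y| ≤ 30.


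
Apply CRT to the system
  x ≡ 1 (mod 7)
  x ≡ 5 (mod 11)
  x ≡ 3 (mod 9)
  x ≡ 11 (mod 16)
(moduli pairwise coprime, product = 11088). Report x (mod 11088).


Product of moduli M = 7 · 11 · 9 · 16 = 11088.
Merge one congruence at a time:
  Start: x ≡ 1 (mod 7).
  Combine with x ≡ 5 (mod 11); new modulus lcm = 77.
    Write x = 1 + 7·t and substitute into x ≡ 5 (mod 11): 7·t ≡ 5 − 1 = 4 (mod 11).
    The inverse of 7 mod 11 is 8 (since 7·8 = 56 = 5·11 + 1), so t ≡ 8·4 = 32 ≡ 10 (mod 11).
    Then x = 1 + 7·10 = 71, valid modulo lcm(7, 11) = 77: x ≡ 71 (mod 77).
  Combine with x ≡ 3 (mod 9); new modulus lcm = 693.
    Write x = 71 + 77·t and substitute into x ≡ 3 (mod 9): 77·t ≡ 3 − 71 = -68 (mod 9).
    Reduce coefficients mod 9: 5·t ≡ 4 (mod 9).
    The inverse of 5 mod 9 is 2 (since 5·2 = 10 = 1·9 + 1), so t ≡ 2·4 = 8 ≡ 8 (mod 9).
    Then x = 71 + 77·8 = 687, valid modulo lcm(77, 9) = 693: x ≡ 687 (mod 693).
  Combine with x ≡ 11 (mod 16); new modulus lcm = 11088.
    Write x = 687 + 693·t and substitute into x ≡ 11 (mod 16): 693·t ≡ 11 − 687 = -676 (mod 16).
    Reduce coefficients mod 16: 5·t ≡ 12 (mod 16).
    The inverse of 5 mod 16 is 13 (since 5·13 = 65 = 4·16 + 1), so t ≡ 13·12 = 156 ≡ 12 (mod 16).
    Then x = 687 + 693·12 = 9003, valid modulo lcm(693, 16) = 11088: x ≡ 9003 (mod 11088).
Verify against each original: 9003 mod 7 = 1, 9003 mod 11 = 5, 9003 mod 9 = 3, 9003 mod 16 = 11.

x ≡ 9003 (mod 11088).


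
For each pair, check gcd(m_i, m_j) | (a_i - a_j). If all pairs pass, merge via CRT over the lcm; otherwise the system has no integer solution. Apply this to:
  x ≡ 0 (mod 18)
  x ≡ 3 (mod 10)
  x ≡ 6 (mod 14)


Moduli 18, 10, 14 are not pairwise coprime, so CRT works modulo lcm(m_i) when all pairwise compatibility conditions hold.
Pairwise compatibility: gcd(m_i, m_j) must divide a_i - a_j for every pair.
Merge one congruence at a time:
  Start: x ≡ 0 (mod 18).
  Combine with x ≡ 3 (mod 10): gcd(18, 10) = 2, and 3 - 0 = 3 is NOT divisible by 2.
    ⇒ system is inconsistent (no integer solution).

No solution (the system is inconsistent).


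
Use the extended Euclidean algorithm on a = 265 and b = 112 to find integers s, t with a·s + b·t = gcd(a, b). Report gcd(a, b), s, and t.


Euclidean algorithm on (265, 112) — divide until remainder is 0:
  265 = 2 · 112 + 41
  112 = 2 · 41 + 30
  41 = 1 · 30 + 11
  30 = 2 · 11 + 8
  11 = 1 · 8 + 3
  8 = 2 · 3 + 2
  3 = 1 · 2 + 1
  2 = 2 · 1 + 0
gcd(265, 112) = 1.
Track Bezout coefficients alongside the remainders: start with r₀ = 265 = a·1 + b·0 (s = 1, t = 0) and r₁ = 112 = a·0 + b·1 (s = 0, t = 1); each new remainder r_{k+1} = r_{k-1} − q_k·r_k inherits s_{k+1} = s_{k-1} − q_k·s_k, t_{k+1} = t_{k-1} − q_k·t_k, so r_k = a·s_k + b·t_k at every step:
  q = 2: r = 41, s = 1 − 2·0 = 1, t = 0 − 2·1 = -2  (check: 265·1 + 112·(-2) = 41)
  q = 2: r = 30, s = 0 − 2·1 = -2, t = 1 − 2·(-2) = 5  (check: 265·(-2) + 112·5 = 30)
  q = 1: r = 11, s = 1 − 1·(-2) = 3, t = -2 − 1·5 = -7  (check: 265·3 + 112·(-7) = 11)
  q = 2: r = 8, s = -2 − 2·3 = -8, t = 5 − 2·(-7) = 19  (check: 265·(-8) + 112·19 = 8)
  q = 1: r = 3, s = 3 − 1·(-8) = 11, t = -7 − 1·19 = -26  (check: 265·11 + 112·(-26) = 3)
  q = 2: r = 2, s = -8 − 2·11 = -30, t = 19 − 2·(-26) = 71  (check: 265·(-30) + 112·71 = 2)
  q = 1: r = 1, s = 11 − 1·(-30) = 41, t = -26 − 1·71 = -97  (check: 265·41 + 112·(-97) = 1)
The row with r = 1 (the gcd) gives the Bezout coefficients s = 41, t = -97.
Result: 265 · (41) + 112 · (-97) = 1.

gcd(265, 112) = 1; s = 41, t = -97 (check: 265·41 + 112·(-97) = 1).


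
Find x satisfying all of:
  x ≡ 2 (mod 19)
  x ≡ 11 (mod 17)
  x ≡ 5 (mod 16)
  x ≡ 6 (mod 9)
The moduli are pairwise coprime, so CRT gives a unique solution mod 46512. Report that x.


Product of moduli M = 19 · 17 · 16 · 9 = 46512.
Merge one congruence at a time:
  Start: x ≡ 2 (mod 19).
  Combine with x ≡ 11 (mod 17); new modulus lcm = 323.
    Write x = 2 + 19·t and substitute into x ≡ 11 (mod 17): 19·t ≡ 11 − 2 = 9 (mod 17).
    Reduce coefficients mod 17: 2·t ≡ 9 (mod 17).
    The inverse of 2 mod 17 is 9 (since 2·9 = 18 = 1·17 + 1), so t ≡ 9·9 = 81 ≡ 13 (mod 17).
    Then x = 2 + 19·13 = 249, valid modulo lcm(19, 17) = 323: x ≡ 249 (mod 323).
  Combine with x ≡ 5 (mod 16); new modulus lcm = 5168.
    Write x = 249 + 323·t and substitute into x ≡ 5 (mod 16): 323·t ≡ 5 − 249 = -244 (mod 16).
    Reduce coefficients mod 16: 3·t ≡ 12 (mod 16).
    The inverse of 3 mod 16 is 11 (since 3·11 = 33 = 2·16 + 1), so t ≡ 11·12 = 132 ≡ 4 (mod 16).
    Then x = 249 + 323·4 = 1541, valid modulo lcm(323, 16) = 5168: x ≡ 1541 (mod 5168).
  Combine with x ≡ 6 (mod 9); new modulus lcm = 46512.
    Write x = 1541 + 5168·t and substitute into x ≡ 6 (mod 9): 5168·t ≡ 6 − 1541 = -1535 (mod 9).
    Reduce coefficients mod 9: 2·t ≡ 4 (mod 9).
    The inverse of 2 mod 9 is 5 (since 2·5 = 10 = 1·9 + 1), so t ≡ 5·4 = 20 ≡ 2 (mod 9).
    Then x = 1541 + 5168·2 = 11877, valid modulo lcm(5168, 9) = 46512: x ≡ 11877 (mod 46512).
Verify against each original: 11877 mod 19 = 2, 11877 mod 17 = 11, 11877 mod 16 = 5, 11877 mod 9 = 6.

x ≡ 11877 (mod 46512).


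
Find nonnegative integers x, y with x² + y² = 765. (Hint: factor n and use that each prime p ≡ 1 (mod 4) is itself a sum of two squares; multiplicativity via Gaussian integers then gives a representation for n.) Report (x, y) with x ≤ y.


Step 1: Factor n = 765 = 3^2 · 5 · 17.
Step 2: Check the mod-4 condition on each prime factor: 3 ≡ 3 (mod 4), exponent 2 (must be even); 5 ≡ 1 (mod 4), exponent 1; 17 ≡ 1 (mod 4), exponent 1.
All primes ≡ 3 (mod 4) appear to even exponent (or don't appear), so by the two-squares theorem n IS expressible as a sum of two squares.
Step 3: Build a representation. Group n = k² · m with k = 3 and m = 5 · 17 = 85 (a product of primes ≡ 1 (mod 4)); a representation of m scales to one of n via (k·x)² + (k·y)² = k²(x² + y²). Each prime p ≡ 1 (mod 4) is itself a sum of two squares; find a² by testing p − a² for a perfect square:
  5: 5 − 1² = 4 = 2² ⇒ 5 = 1² + 2².
  17: 17 − 1² = 16 = 4² ⇒ 17 = 1² + 4².
  Combine using the Brahmagupta–Fibonacci identity (a² + b²)(c² + d²) = (ac − bd)² + (ad + bc)² = (ac + bd)² + (ad − bc)²:
  5 · 17 = 85: from (1² + 2²)(1² + 4²), take (1·1 − 2·4, 1·4 + 2·1) = (1 − 8, 4 + 2) = (-7, 6); dropping signs (only squares matter) gives (7, 6); check 7² + 6² = 49 + 36 = 85 ✓.
  Scale by k = 3: (3·7, 3·6) = (21, 18).
Step 4: Order so x ≤ y and verify: 18² + 21² = 324 + 441 = 765 = n. ✓

n = 765 = 18² + 21² (one valid representation with x ≤ y).


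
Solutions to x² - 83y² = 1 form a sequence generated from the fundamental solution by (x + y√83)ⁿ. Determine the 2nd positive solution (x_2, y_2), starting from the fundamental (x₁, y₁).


Step 1: Find the fundamental solution (x₁, y₁) of x² - 83y² = 1.
  Expand √83 as a continued fraction. a₀ = ⌊√83⌋ = 9; iterate m_{k+1} = d_k·a_k − m_k, d_{k+1} = (83 − m_{k+1}²)/d_k, a_{k+1} = ⌊(a₀ + m_{k+1})/d_{k+1}⌋ (starting m₀ = 0, d₀ = 1), with convergents p_k = a_k·p_{k-1} + p_{k-2}, q_k = a_k·q_{k-1} + q_{k-2} (p₋₁ = 1, q₋₁ = 0):
  k = 0: a₀ = 9; p₀/q₀ = 9/1; p₀² − 83·q₀² = 81 − 83 = -2.
  k = 1: m = 9, d = 2, a = ⌊(9 + 9)/2⌋ = 9; p/q = (9·9 + 1)/(9·1 + 0) = 82/9; p² − 83·q² = 6724 − 6723 = 1.
  The first convergent with p² − 83·q² = 1 gives the fundamental solution (x₁, y₁) = (82, 9).
Step 2: Apply the recurrence (x_{n+1}, y_{n+1}) = (x₁x_n + 83y₁y_n, x₁y_n + y₁x_n) repeatedly.
  From (x_1, y_1) = (82, 9): x_2 = 82·82 + 83·9·9 = 13447; y_2 = 82·9 + 9·82 = 1476.
Step 3: Verify x_2² - 83·y_2² = 180821809 - 180821808 = 1 (should be 1). ✓

(x_1, y_1) = (82, 9); (x_2, y_2) = (13447, 1476).


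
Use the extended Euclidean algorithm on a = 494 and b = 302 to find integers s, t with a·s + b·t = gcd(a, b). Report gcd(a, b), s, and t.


Euclidean algorithm on (494, 302) — divide until remainder is 0:
  494 = 1 · 302 + 192
  302 = 1 · 192 + 110
  192 = 1 · 110 + 82
  110 = 1 · 82 + 28
  82 = 2 · 28 + 26
  28 = 1 · 26 + 2
  26 = 13 · 2 + 0
gcd(494, 302) = 2.
Track Bezout coefficients alongside the remainders: start with r₀ = 494 = a·1 + b·0 (s = 1, t = 0) and r₁ = 302 = a·0 + b·1 (s = 0, t = 1); each new remainder r_{k+1} = r_{k-1} − q_k·r_k inherits s_{k+1} = s_{k-1} − q_k·s_k, t_{k+1} = t_{k-1} − q_k·t_k, so r_k = a·s_k + b·t_k at every step:
  q = 1: r = 192, s = 1 − 1·0 = 1, t = 0 − 1·1 = -1  (check: 494·1 + 302·(-1) = 192)
  q = 1: r = 110, s = 0 − 1·1 = -1, t = 1 − 1·(-1) = 2  (check: 494·(-1) + 302·2 = 110)
  q = 1: r = 82, s = 1 − 1·(-1) = 2, t = -1 − 1·2 = -3  (check: 494·2 + 302·(-3) = 82)
  q = 1: r = 28, s = -1 − 1·2 = -3, t = 2 − 1·(-3) = 5  (check: 494·(-3) + 302·5 = 28)
  q = 2: r = 26, s = 2 − 2·(-3) = 8, t = -3 − 2·5 = -13  (check: 494·8 + 302·(-13) = 26)
  q = 1: r = 2, s = -3 − 1·8 = -11, t = 5 − 1·(-13) = 18  (check: 494·(-11) + 302·18 = 2)
The row with r = 2 (the gcd) gives the Bezout coefficients s = -11, t = 18.
Result: 494 · (-11) + 302 · (18) = 2.

gcd(494, 302) = 2; s = -11, t = 18 (check: 494·(-11) + 302·18 = 2).


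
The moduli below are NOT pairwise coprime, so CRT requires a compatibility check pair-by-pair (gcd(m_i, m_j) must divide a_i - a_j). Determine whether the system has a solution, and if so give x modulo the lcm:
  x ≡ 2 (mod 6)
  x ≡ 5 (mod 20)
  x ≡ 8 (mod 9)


Moduli 6, 20, 9 are not pairwise coprime, so CRT works modulo lcm(m_i) when all pairwise compatibility conditions hold.
Pairwise compatibility: gcd(m_i, m_j) must divide a_i - a_j for every pair.
Merge one congruence at a time:
  Start: x ≡ 2 (mod 6).
  Combine with x ≡ 5 (mod 20): gcd(6, 20) = 2, and 5 - 2 = 3 is NOT divisible by 2.
    ⇒ system is inconsistent (no integer solution).

No solution (the system is inconsistent).


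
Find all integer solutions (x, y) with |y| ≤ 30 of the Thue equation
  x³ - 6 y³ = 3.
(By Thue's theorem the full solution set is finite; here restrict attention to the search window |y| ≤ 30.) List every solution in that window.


The equation is x³ - 6y³ = 3. For fixed y, x³ = 6·y³ + 3, so a solution requires the RHS to be a perfect cube.
Strategy: iterate y from -30 to 30, compute RHS = 6·y³ + 3, and check whether it is a (positive or negative) perfect cube.
Check small values of y:
  y = 0: RHS = 3 is not a perfect cube.
  y = 1: RHS = 9 is not a perfect cube.
  y = -1: RHS = -3 is not a perfect cube.
  y = 2: RHS = 51 is not a perfect cube.
  y = -2: RHS = -45 is not a perfect cube.
  y = 3: RHS = 165 is not a perfect cube.
  y = -3: RHS = -159 is not a perfect cube.
Continuing the search up to |y| = 30 finds no solutions either.
No (x, y) in the scanned range satisfies the equation.

No integer solutions with |y| ≤ 30.


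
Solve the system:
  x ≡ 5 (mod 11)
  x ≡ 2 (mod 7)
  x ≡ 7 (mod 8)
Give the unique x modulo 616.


Moduli 11, 7, 8 are pairwise coprime; by CRT there is a unique solution modulo M = 11 · 7 · 8 = 616.
Solve pairwise, accumulating the modulus:
  Start with x ≡ 5 (mod 11).
  Combine with x ≡ 2 (mod 7): since gcd(11, 7) = 1, we get a unique residue mod 77.
    Write x = 5 + 11·t and substitute into x ≡ 2 (mod 7): 11·t ≡ 2 − 5 = -3 (mod 7).
    Reduce coefficients mod 7: 4·t ≡ 4 (mod 7).
    The inverse of 4 mod 7 is 2 (since 4·2 = 8 = 1·7 + 1), so t ≡ 2·4 = 8 ≡ 1 (mod 7).
    Then x = 5 + 11·1 = 16, valid modulo lcm(11, 7) = 77: x ≡ 16 (mod 77).
  Combine with x ≡ 7 (mod 8): since gcd(77, 8) = 1, we get a unique residue mod 616.
    Write x = 16 + 77·t and substitute into x ≡ 7 (mod 8): 77·t ≡ 7 − 16 = -9 (mod 8).
    Reduce coefficients mod 8: 5·t ≡ 7 (mod 8).
    The inverse of 5 mod 8 is 5 (since 5·5 = 25 = 3·8 + 1), so t ≡ 5·7 = 35 ≡ 3 (mod 8).
    Then x = 16 + 77·3 = 247, valid modulo lcm(77, 8) = 616: x ≡ 247 (mod 616).
Verify: 247 mod 11 = 5 ✓, 247 mod 7 = 2 ✓, 247 mod 8 = 7 ✓.

x ≡ 247 (mod 616).


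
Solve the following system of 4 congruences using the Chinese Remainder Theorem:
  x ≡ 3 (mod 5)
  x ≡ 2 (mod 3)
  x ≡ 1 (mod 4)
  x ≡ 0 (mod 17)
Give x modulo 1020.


Product of moduli M = 5 · 3 · 4 · 17 = 1020.
Merge one congruence at a time:
  Start: x ≡ 3 (mod 5).
  Combine with x ≡ 2 (mod 3); new modulus lcm = 15.
    Write x = 3 + 5·t and substitute into x ≡ 2 (mod 3): 5·t ≡ 2 − 3 = -1 (mod 3).
    Reduce coefficients mod 3: 2·t ≡ 2 (mod 3).
    The inverse of 2 mod 3 is 2 (since 2·2 = 4 = 1·3 + 1), so t ≡ 2·2 = 4 ≡ 1 (mod 3).
    Then x = 3 + 5·1 = 8, valid modulo lcm(5, 3) = 15: x ≡ 8 (mod 15).
  Combine with x ≡ 1 (mod 4); new modulus lcm = 60.
    Write x = 8 + 15·t and substitute into x ≡ 1 (mod 4): 15·t ≡ 1 − 8 = -7 (mod 4).
    Reduce coefficients mod 4: 3·t ≡ 1 (mod 4).
    The inverse of 3 mod 4 is 3 (since 3·3 = 9 = 2·4 + 1), so t ≡ 3·1 = 3 ≡ 3 (mod 4).
    Then x = 8 + 15·3 = 53, valid modulo lcm(15, 4) = 60: x ≡ 53 (mod 60).
  Combine with x ≡ 0 (mod 17); new modulus lcm = 1020.
    Write x = 53 + 60·t and substitute into x ≡ 0 (mod 17): 60·t ≡ 0 − 53 = -53 (mod 17).
    Reduce coefficients mod 17: 9·t ≡ 15 (mod 17).
    The inverse of 9 mod 17 is 2 (since 9·2 = 18 = 1·17 + 1), so t ≡ 2·15 = 30 ≡ 13 (mod 17).
    Then x = 53 + 60·13 = 833, valid modulo lcm(60, 17) = 1020: x ≡ 833 (mod 1020).
Verify against each original: 833 mod 5 = 3, 833 mod 3 = 2, 833 mod 4 = 1, 833 mod 17 = 0.

x ≡ 833 (mod 1020).


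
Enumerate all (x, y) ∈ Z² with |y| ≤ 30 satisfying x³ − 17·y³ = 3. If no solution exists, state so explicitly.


The equation is x³ - 17y³ = 3. For fixed y, x³ = 17·y³ + 3, so a solution requires the RHS to be a perfect cube.
Strategy: iterate y from -30 to 30, compute RHS = 17·y³ + 3, and check whether it is a (positive or negative) perfect cube.
Check small values of y:
  y = 0: RHS = 3 is not a perfect cube.
  y = 1: RHS = 20 is not a perfect cube.
  y = -1: RHS = -14 is not a perfect cube.
  y = 2: RHS = 139 is not a perfect cube.
  y = -2: RHS = -133 is not a perfect cube.
  y = 3: RHS = 462 is not a perfect cube.
  y = -3: RHS = -456 is not a perfect cube.
Continuing the search up to |y| = 30 finds no solutions either.
No (x, y) in the scanned range satisfies the equation.

No integer solutions with |y| ≤ 30.


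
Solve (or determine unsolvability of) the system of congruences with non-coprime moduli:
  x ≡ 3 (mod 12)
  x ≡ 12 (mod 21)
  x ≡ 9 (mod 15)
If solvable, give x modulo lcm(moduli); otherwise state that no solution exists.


Moduli 12, 21, 15 are not pairwise coprime, so CRT works modulo lcm(m_i) when all pairwise compatibility conditions hold.
Pairwise compatibility: gcd(m_i, m_j) must divide a_i - a_j for every pair.
Merge one congruence at a time:
  Start: x ≡ 3 (mod 12).
  Combine with x ≡ 12 (mod 21): gcd(12, 21) = 3; 12 - 3 = 9, which IS divisible by 3, so compatible.
    Write x = 3 + 12·t and substitute into x ≡ 12 (mod 21): 12·t ≡ 12 − 3 = 9 (mod 21).
    Divide the congruence (and modulus) by g = 3: 4·t ≡ 3 (mod 7).
    The inverse of 4 mod 7 is 2 (since 4·2 = 8 = 1·7 + 1), so t ≡ 2·3 = 6 ≡ 6 (mod 7).
    Then x = 3 + 12·6 = 75, valid modulo lcm(12, 21) = 84: x ≡ 75 (mod 84).
  Combine with x ≡ 9 (mod 15): gcd(84, 15) = 3; 9 - 75 = -66, which IS divisible by 3, so compatible.
    Write x = 75 + 84·t and substitute into x ≡ 9 (mod 15): 84·t ≡ 9 − 75 = -66 (mod 15).
    Divide the congruence (and modulus) by g = 3: 28·t ≡ -22 (mod 5).
    Reduce coefficients mod 5: 3·t ≡ 3 (mod 5).
    The inverse of 3 mod 5 is 2 (since 3·2 = 6 = 1·5 + 1), so t ≡ 2·3 = 6 ≡ 1 (mod 5).
    Then x = 75 + 84·1 = 159, valid modulo lcm(84, 15) = 420: x ≡ 159 (mod 420).
Verify: 159 mod 12 = 3, 159 mod 21 = 12, 159 mod 15 = 9.

x ≡ 159 (mod 420).


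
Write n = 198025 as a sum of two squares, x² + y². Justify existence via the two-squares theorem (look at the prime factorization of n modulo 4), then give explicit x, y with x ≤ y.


Step 1: Factor n = 198025 = 5^2 · 89^2.
Step 2: Check the mod-4 condition on each prime factor: 5 ≡ 1 (mod 4), exponent 2; 89 ≡ 1 (mod 4), exponent 2.
All primes ≡ 3 (mod 4) appear to even exponent (or don't appear), so by the two-squares theorem n IS expressible as a sum of two squares.
Step 3: Build a representation. Group n = k² · m with k = 5 and m = 89 · 89 = 7921 (a product of primes ≡ 1 (mod 4)); a representation of m scales to one of n via (k·x)² + (k·y)² = k²(x² + y²). Each prime p ≡ 1 (mod 4) is itself a sum of two squares; find a² by testing p − a² for a perfect square:
  89: 89 − 1² = 88, 89 − 2² = 85, 89 − 3² = 80, 89 − 4² = 73, 89 − 5² = 64 = 8² ⇒ 89 = 5² + 8².
  Combine using the Brahmagupta–Fibonacci identity (a² + b²)(c² + d²) = (ac − bd)² + (ad + bc)² = (ac + bd)² + (ad − bc)²:
  89 · 89 = 7921: from (5² + 8²)(5² + 8²), take (5·5 − 8·8, 5·8 + 8·5) = (25 − 64, 40 + 40) = (-39, 80); dropping signs (only squares matter) gives (39, 80); check 39² + 80² = 1521 + 6400 = 7921 ✓.
  Scale by k = 5: (5·39, 5·80) = (195, 400).
Step 4: Order so x ≤ y and verify: 195² + 400² = 38025 + 160000 = 198025 = n. ✓

n = 198025 = 195² + 400² (one valid representation with x ≤ y).


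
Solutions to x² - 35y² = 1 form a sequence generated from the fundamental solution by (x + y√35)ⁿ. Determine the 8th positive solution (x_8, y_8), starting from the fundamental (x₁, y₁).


Step 1: Find the fundamental solution (x₁, y₁) of x² - 35y² = 1.
  Expand √35 as a continued fraction. a₀ = ⌊√35⌋ = 5; iterate m_{k+1} = d_k·a_k − m_k, d_{k+1} = (35 − m_{k+1}²)/d_k, a_{k+1} = ⌊(a₀ + m_{k+1})/d_{k+1}⌋ (starting m₀ = 0, d₀ = 1), with convergents p_k = a_k·p_{k-1} + p_{k-2}, q_k = a_k·q_{k-1} + q_{k-2} (p₋₁ = 1, q₋₁ = 0):
  k = 0: a₀ = 5; p₀/q₀ = 5/1; p₀² − 35·q₀² = 25 − 35 = -10.
  k = 1: m = 5, d = 10, a = ⌊(5 + 5)/10⌋ = 1; p/q = (1·5 + 1)/(1·1 + 0) = 6/1; p² − 35·q² = 36 − 35 = 1.
  The first convergent with p² − 35·q² = 1 gives the fundamental solution (x₁, y₁) = (6, 1).
Step 2: Apply the recurrence (x_{n+1}, y_{n+1}) = (x₁x_n + 35y₁y_n, x₁y_n + y₁x_n) repeatedly.
  From (x_1, y_1) = (6, 1): x_2 = 6·6 + 35·1·1 = 71; y_2 = 6·1 + 1·6 = 12.
  From (x_2, y_2) = (71, 12): x_3 = 6·71 + 35·1·12 = 846; y_3 = 6·12 + 1·71 = 143.
  From (x_3, y_3) = (846, 143): x_4 = 6·846 + 35·1·143 = 10081; y_4 = 6·143 + 1·846 = 1704.
  From (x_4, y_4) = (10081, 1704): x_5 = 6·10081 + 35·1·1704 = 120126; y_5 = 6·1704 + 1·10081 = 20305.
  From (x_5, y_5) = (120126, 20305): x_6 = 6·120126 + 35·1·20305 = 1431431; y_6 = 6·20305 + 1·120126 = 241956.
  From (x_6, y_6) = (1431431, 241956): x_7 = 6·1431431 + 35·1·241956 = 17057046; y_7 = 6·241956 + 1·1431431 = 2883167.
  From (x_7, y_7) = (17057046, 2883167): x_8 = 6·17057046 + 35·1·2883167 = 203253121; y_8 = 6·2883167 + 1·17057046 = 34356048.
Step 3: Verify x_8² - 35·y_8² = 41311831196240641 - 41311831196240640 = 1 (should be 1). ✓

(x_1, y_1) = (6, 1); (x_8, y_8) = (203253121, 34356048).


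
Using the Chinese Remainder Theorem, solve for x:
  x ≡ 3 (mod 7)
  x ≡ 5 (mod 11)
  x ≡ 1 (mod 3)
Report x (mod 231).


Moduli 7, 11, 3 are pairwise coprime; by CRT there is a unique solution modulo M = 7 · 11 · 3 = 231.
Solve pairwise, accumulating the modulus:
  Start with x ≡ 3 (mod 7).
  Combine with x ≡ 5 (mod 11): since gcd(7, 11) = 1, we get a unique residue mod 77.
    Write x = 3 + 7·t and substitute into x ≡ 5 (mod 11): 7·t ≡ 5 − 3 = 2 (mod 11).
    The inverse of 7 mod 11 is 8 (since 7·8 = 56 = 5·11 + 1), so t ≡ 8·2 = 16 ≡ 5 (mod 11).
    Then x = 3 + 7·5 = 38, valid modulo lcm(7, 11) = 77: x ≡ 38 (mod 77).
  Combine with x ≡ 1 (mod 3): since gcd(77, 3) = 1, we get a unique residue mod 231.
    Write x = 38 + 77·t and substitute into x ≡ 1 (mod 3): 77·t ≡ 1 − 38 = -37 (mod 3).
    Reduce coefficients mod 3: 2·t ≡ 2 (mod 3).
    The inverse of 2 mod 3 is 2 (since 2·2 = 4 = 1·3 + 1), so t ≡ 2·2 = 4 ≡ 1 (mod 3).
    Then x = 38 + 77·1 = 115, valid modulo lcm(77, 3) = 231: x ≡ 115 (mod 231).
Verify: 115 mod 7 = 3 ✓, 115 mod 11 = 5 ✓, 115 mod 3 = 1 ✓.

x ≡ 115 (mod 231).


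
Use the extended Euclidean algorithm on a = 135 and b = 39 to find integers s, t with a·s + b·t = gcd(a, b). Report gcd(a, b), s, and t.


Euclidean algorithm on (135, 39) — divide until remainder is 0:
  135 = 3 · 39 + 18
  39 = 2 · 18 + 3
  18 = 6 · 3 + 0
gcd(135, 39) = 3.
Track Bezout coefficients alongside the remainders: start with r₀ = 135 = a·1 + b·0 (s = 1, t = 0) and r₁ = 39 = a·0 + b·1 (s = 0, t = 1); each new remainder r_{k+1} = r_{k-1} − q_k·r_k inherits s_{k+1} = s_{k-1} − q_k·s_k, t_{k+1} = t_{k-1} − q_k·t_k, so r_k = a·s_k + b·t_k at every step:
  q = 3: r = 18, s = 1 − 3·0 = 1, t = 0 − 3·1 = -3  (check: 135·1 + 39·(-3) = 18)
  q = 2: r = 3, s = 0 − 2·1 = -2, t = 1 − 2·(-3) = 7  (check: 135·(-2) + 39·7 = 3)
The row with r = 3 (the gcd) gives the Bezout coefficients s = -2, t = 7.
Result: 135 · (-2) + 39 · (7) = 3.

gcd(135, 39) = 3; s = -2, t = 7 (check: 135·(-2) + 39·7 = 3).


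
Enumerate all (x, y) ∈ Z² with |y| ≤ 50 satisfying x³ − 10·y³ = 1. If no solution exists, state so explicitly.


The equation is x³ - 10y³ = 1. For fixed y, x³ = 10·y³ + 1, so a solution requires the RHS to be a perfect cube.
Strategy: iterate y from -50 to 50, compute RHS = 10·y³ + 1, and check whether it is a (positive or negative) perfect cube.
Check small values of y:
  y = 0: RHS = 1 = (1)³ ⇒ x = 1 works.
  y = 1: RHS = 11 is not a perfect cube.
  y = -1: RHS = -9 is not a perfect cube.
  y = 2: RHS = 81 is not a perfect cube.
  y = -2: RHS = -79 is not a perfect cube.
  y = 3: RHS = 271 is not a perfect cube.
  y = -3: RHS = -269 is not a perfect cube.
Continuing the search up to |y| = 50 finds no further solutions beyond those listed.
Collected solutions: (1, 0).

Solutions (with |y| ≤ 50): (1, 0).


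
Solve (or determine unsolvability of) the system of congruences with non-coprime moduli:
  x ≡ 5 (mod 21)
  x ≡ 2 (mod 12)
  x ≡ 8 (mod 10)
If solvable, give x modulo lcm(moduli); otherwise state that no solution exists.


Moduli 21, 12, 10 are not pairwise coprime, so CRT works modulo lcm(m_i) when all pairwise compatibility conditions hold.
Pairwise compatibility: gcd(m_i, m_j) must divide a_i - a_j for every pair.
Merge one congruence at a time:
  Start: x ≡ 5 (mod 21).
  Combine with x ≡ 2 (mod 12): gcd(21, 12) = 3; 2 - 5 = -3, which IS divisible by 3, so compatible.
    Write x = 5 + 21·t and substitute into x ≡ 2 (mod 12): 21·t ≡ 2 − 5 = -3 (mod 12).
    Divide the congruence (and modulus) by g = 3: 7·t ≡ -1 (mod 4).
    Reduce coefficients mod 4: 3·t ≡ 3 (mod 4).
    The inverse of 3 mod 4 is 3 (since 3·3 = 9 = 2·4 + 1), so t ≡ 3·3 = 9 ≡ 1 (mod 4).
    Then x = 5 + 21·1 = 26, valid modulo lcm(21, 12) = 84: x ≡ 26 (mod 84).
  Combine with x ≡ 8 (mod 10): gcd(84, 10) = 2; 8 - 26 = -18, which IS divisible by 2, so compatible.
    Write x = 26 + 84·t and substitute into x ≡ 8 (mod 10): 84·t ≡ 8 − 26 = -18 (mod 10).
    Divide the congruence (and modulus) by g = 2: 42·t ≡ -9 (mod 5).
    Reduce coefficients mod 5: 2·t ≡ 1 (mod 5).
    The inverse of 2 mod 5 is 3 (since 2·3 = 6 = 1·5 + 1), so t ≡ 3·1 = 3 ≡ 3 (mod 5).
    Then x = 26 + 84·3 = 278, valid modulo lcm(84, 10) = 420: x ≡ 278 (mod 420).
Verify: 278 mod 21 = 5, 278 mod 12 = 2, 278 mod 10 = 8.

x ≡ 278 (mod 420).
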